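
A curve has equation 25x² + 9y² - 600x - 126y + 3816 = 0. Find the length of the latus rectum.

18/5

Group: 25(x² - 24x) + 9(y² - 14y) = -3816
25(x - 12)² + 9(y - 7)² = -3816 + 3600 + 441 = 225
Divide by 225: (x - 12)²/9 + (y - 7)²/25 = 1
Ellipse, center (12, 7), major axis vertical; a² = 25, b² = 9.
Latus rectum length = 2b²/a = 2·9/5 = 18/5.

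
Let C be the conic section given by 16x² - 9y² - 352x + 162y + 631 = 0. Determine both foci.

Rearranging, 16(x² - 22x) -9(y² - 18y) = -631.
Complete the square in x and y: 16(x - 11)² -9(y - 9)² = -631 + 1936 - 729 = 576
Dividing both sides by 576: (x - 11)²/36 - (y - 9)²/64 = 1
Hyperbola, center (11, 9), transverse axis horizontal; a² = 36, b² = 64.
c² = a² + b² = 36 + 64 = 100, so c = 10.
Foci lie on the horizontal axis through the center: (h ± c, k).

(1, 9) and (21, 9)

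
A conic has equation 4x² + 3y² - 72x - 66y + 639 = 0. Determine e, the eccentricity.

Rearranging, 4(x² - 18x) + 3(y² - 22y) = -639.
4(x - 9)² + 3(y - 11)² = -639 + 324 + 363 = 48
Divide through by 48 to get (x - 9)²/12 + (y - 11)²/16 = 1.
Ellipse, center (9, 11), major axis vertical; a² = 16, b² = 12.
c² = a² - b² = 4, so c = 2.
e = c/a = 2/4 = 1/2.

e = 1/2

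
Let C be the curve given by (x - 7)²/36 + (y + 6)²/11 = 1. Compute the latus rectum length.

Center (7, -6). The larger denominator 36 sits under the x-term, so the major axis is horizontal; a² = 36, b² = 11.
Latus rectum length = 2b²/a = 2·11/6 = 11/3.

11/3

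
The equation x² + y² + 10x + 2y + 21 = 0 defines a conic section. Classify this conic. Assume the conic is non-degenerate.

No xy term. Coefficients of x² and y² are A = 1, C = 1.
A = C (same sign) ⇒ circle.

circle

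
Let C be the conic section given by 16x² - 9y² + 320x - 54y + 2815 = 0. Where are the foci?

(-10, -18) and (-10, 12)

Collect terms: 16(x² + 20x) -9(y² + 6y) = -2815
16(x + 10)² -9(y + 3)² = -2815 + 1600 - 81 = -1296
Divide through by -1296 to get (y + 3)²/144 - (x + 10)²/81 = 1.
Hyperbola, center (-10, -3), transverse axis vertical; a² = 144, b² = 81.
c² = a² + b² = 144 + 81 = 225, so c = 15.
Foci lie on the vertical axis through the center: (h, k ± c).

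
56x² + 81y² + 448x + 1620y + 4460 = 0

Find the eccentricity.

Group: 56(x² + 8x) + 81(y² + 20y) = -4460
Complete the square in x and y: 56(x + 4)² + 81(y + 10)² = -4460 + 896 + 8100 = 4536
Dividing both sides by 4536: (x + 4)²/81 + (y + 10)²/56 = 1
Ellipse, center (-4, -10), major axis horizontal; a² = 81, b² = 56.
c² = a² - b² = 25, so c = 5.
e = c/a = 5/9.

e = 5/9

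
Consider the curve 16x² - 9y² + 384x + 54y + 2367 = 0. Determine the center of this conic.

(-12, 3)

Group: 16(x² + 24x) -9(y² - 6y) = -2367
Complete the square: 16(x + 12)² -9(y - 3)² = -2367 + 2304 - 81 = -144
Divide by -144: (y - 3)²/16 - (x + 12)²/9 = 1
Hyperbola with center (-12, 3).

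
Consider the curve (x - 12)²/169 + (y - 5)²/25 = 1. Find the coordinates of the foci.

(0, 5) and (24, 5)

Center (12, 5). The larger denominator 169 sits under the x-term, so the major axis is horizontal; a² = 169, b² = 25.
c² = a² - b² = 169 - 25 = 144, so c = 12.
Foci lie on the horizontal axis through the center: (h ± c, k).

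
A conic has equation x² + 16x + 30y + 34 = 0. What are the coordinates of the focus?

Only x is squared. Complete the square in x: (x + 8)² = -30(y - 1).
Vertex (-8, 1); 4p = -30 so p = -15/2. Opens down.
Focus is p units from the vertex along the axis: (h, k + p).

(-8, -13/2)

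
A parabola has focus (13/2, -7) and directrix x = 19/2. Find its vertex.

(8, -7)

The vertex is the midpoint between the focus and the directrix along the axis of symmetry.
Axis is horizontal (directrix is vertical). Vertex x-coordinate = (13/2 + 19/2)/2 = 8; y-coordinate = -7.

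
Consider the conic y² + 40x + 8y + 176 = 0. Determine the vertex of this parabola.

(-4, -4)

Only y is squared. Complete the square in y: (y + 4)² = -40(x + 4).
Vertex (-4, -4); 4p = -40 so p = -10. Opens left.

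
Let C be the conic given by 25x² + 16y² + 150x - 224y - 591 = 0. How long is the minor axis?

25(x² + 6x) + 16(y² - 14y) = 591
25(x + 3)² + 16(y - 7)² = 591 + 225 + 784 = 1600
Dividing both sides by 1600: (x + 3)²/64 + (y - 7)²/100 = 1
Ellipse, center (-3, 7), major axis vertical; a² = 100, b² = 64.
b² = 64 so b = 8; the minor axis has length 2b = 16.

16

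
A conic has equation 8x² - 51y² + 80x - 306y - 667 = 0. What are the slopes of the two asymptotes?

2√102/51 and -2√102/51

Rearranging, 8(x² + 10x) -51(y² + 6y) = 667.
Complete the square in x and y: 8(x + 5)² -51(y + 3)² = 667 + 200 - 459 = 408
Dividing both sides by 408: (x + 5)²/51 - (y + 3)²/8 = 1
Hyperbola, center (-5, -3), transverse axis horizontal; a² = 51, b² = 8.
For a horizontal hyperbola the asymptotes have slope ±b/a.
Here that is ±2√2/√51 = ±2√102/51.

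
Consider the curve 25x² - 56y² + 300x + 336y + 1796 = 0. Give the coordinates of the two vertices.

Rearranging, 25(x² + 12x) -56(y² - 6y) = -1796.
25(x + 6)² -56(y - 3)² = -1796 + 900 - 504 = -1400
Divide by -1400: (y - 3)²/25 - (x + 6)²/56 = 1
Hyperbola, center (-6, 3), transverse axis vertical; a² = 25, b² = 56.
a = 5. Vertices at (h, k ± a).

(-6, -2) and (-6, 8)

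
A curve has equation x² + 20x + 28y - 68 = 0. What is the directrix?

Only x is squared. Complete the square in x: (x + 10)² = -28(y - 6).
Vertex (-10, 6); 4p = -28 so p = -7. Opens down.
Directrix is the horizontal line y = k − p = 6 − (-7) = 13.

y = 13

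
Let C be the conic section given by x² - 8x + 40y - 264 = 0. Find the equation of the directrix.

y = 17

Only x is squared. Complete the square in x: (x - 4)² = -40(y - 7).
Vertex (4, 7); 4p = -40 so p = -10. Opens down.
Directrix is the horizontal line y = k − p = 7 − (-10) = 17.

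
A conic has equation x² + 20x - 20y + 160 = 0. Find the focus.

Only x is squared. Complete the square in x: (x + 10)² = 20(y - 3).
Vertex (-10, 3); 4p = 20 so p = 5. Opens up.
Focus is p units from the vertex along the axis: (h, k + p).

(-10, 8)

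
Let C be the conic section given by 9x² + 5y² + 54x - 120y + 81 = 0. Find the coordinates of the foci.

Collect terms: 9(x² + 6x) + 5(y² - 24y) = -81
9(x + 3)² + 5(y - 12)² = -81 + 81 + 720 = 720
Dividing both sides by 720: (x + 3)²/80 + (y - 12)²/144 = 1
Ellipse, center (-3, 12), major axis vertical; a² = 144, b² = 80.
c² = a² - b² = 144 - 80 = 64, so c = 8.
Foci lie on the vertical axis through the center: (h, k ± c).

(-3, 4) and (-3, 20)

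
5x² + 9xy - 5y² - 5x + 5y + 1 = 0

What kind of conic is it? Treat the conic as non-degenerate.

A = 5, B = 9, C = -5.
Discriminant B² − 4AC = 9² − 4·5·(-5) = 181.
B² − 4AC > 0 ⇒ hyperbola.

hyperbola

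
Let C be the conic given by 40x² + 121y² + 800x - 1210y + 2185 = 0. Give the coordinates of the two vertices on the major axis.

40(x² + 20x) + 121(y² - 10y) = -2185
Completing the square gives 40(x + 10)² + 121(y - 5)² = -2185 + 4000 + 3025 = 4840.
Divide by 4840: (x + 10)²/121 + (y - 5)²/40 = 1
Ellipse, center (-10, 5), major axis horizontal; a² = 121, b² = 40.
a = 11. Vertices at (h ± a, k).

(-21, 5) and (1, 5)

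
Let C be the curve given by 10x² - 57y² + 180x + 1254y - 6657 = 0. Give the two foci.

(-9 - √67, 11) and (-9 + √67, 11)

Rearranging, 10(x² + 18x) -57(y² - 22y) = 6657.
Complete the square in x and y: 10(x + 9)² -57(y - 11)² = 6657 + 810 - 6897 = 570
Divide by 570: (x + 9)²/57 - (y - 11)²/10 = 1
Hyperbola, center (-9, 11), transverse axis horizontal; a² = 57, b² = 10.
c² = a² + b² = 57 + 10 = 67, so c = √67.
Foci lie on the horizontal axis through the center: (h ± c, k).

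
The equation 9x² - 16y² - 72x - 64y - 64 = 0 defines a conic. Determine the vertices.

(0, -2) and (8, -2)

Collect terms: 9(x² - 8x) -16(y² + 4y) = 64
9(x - 4)² -16(y + 2)² = 64 + 144 - 64 = 144
Divide by 144: (x - 4)²/16 - (y + 2)²/9 = 1
Hyperbola, center (4, -2), transverse axis horizontal; a² = 16, b² = 9.
a = 4. Vertices at (h ± a, k).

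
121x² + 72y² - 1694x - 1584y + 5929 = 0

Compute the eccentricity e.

e = 7/11

Group: 121(x² - 14x) + 72(y² - 22y) = -5929
Completing the square gives 121(x - 7)² + 72(y - 11)² = -5929 + 5929 + 8712 = 8712.
Divide through by 8712 to get (x - 7)²/72 + (y - 11)²/121 = 1.
Ellipse, center (7, 11), major axis vertical; a² = 121, b² = 72.
c² = a² - b² = 49, so c = 7.
e = c/a = 7/11.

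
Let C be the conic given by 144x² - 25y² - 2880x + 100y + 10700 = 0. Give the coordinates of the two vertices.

(5, 2) and (15, 2)

Group: 144(x² - 20x) -25(y² - 4y) = -10700
144(x - 10)² -25(y - 2)² = -10700 + 14400 - 100 = 3600
Divide through by 3600 to get (x - 10)²/25 - (y - 2)²/144 = 1.
Hyperbola, center (10, 2), transverse axis horizontal; a² = 25, b² = 144.
a = 5. Vertices at (h ± a, k).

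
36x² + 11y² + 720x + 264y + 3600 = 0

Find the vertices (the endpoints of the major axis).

Rearranging, 36(x² + 20x) + 11(y² + 24y) = -3600.
36(x + 10)² + 11(y + 12)² = -3600 + 3600 + 1584 = 1584
Divide through by 1584 to get (x + 10)²/44 + (y + 12)²/144 = 1.
Ellipse, center (-10, -12), major axis vertical; a² = 144, b² = 44.
a = 12. Vertices at (h, k ± a).

(-10, -24) and (-10, 0)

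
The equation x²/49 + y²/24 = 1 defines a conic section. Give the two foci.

(-5, 0) and (5, 0)

Center (0, 0). The larger denominator 49 sits under the x-term, so the major axis is horizontal; a² = 49, b² = 24.
c² = a² - b² = 49 - 24 = 25, so c = 5.
Foci lie on the horizontal axis through the center: (h ± c, k).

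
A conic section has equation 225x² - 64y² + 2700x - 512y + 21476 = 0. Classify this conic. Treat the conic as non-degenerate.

No xy term. Coefficients of x² and y² are A = 225, C = -64.
A and C have opposite signs ⇒ hyperbola.

hyperbola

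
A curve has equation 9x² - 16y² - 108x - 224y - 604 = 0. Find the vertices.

(2, -7) and (10, -7)

Group: 9(x² - 12x) -16(y² + 14y) = 604
Complete the square: 9(x - 6)² -16(y + 7)² = 604 + 324 - 784 = 144
Divide through by 144 to get (x - 6)²/16 - (y + 7)²/9 = 1.
Hyperbola, center (6, -7), transverse axis horizontal; a² = 16, b² = 9.
a = 4. Vertices at (h ± a, k).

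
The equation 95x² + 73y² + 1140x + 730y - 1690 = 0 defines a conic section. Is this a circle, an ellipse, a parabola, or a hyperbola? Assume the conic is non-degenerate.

No xy term. Coefficients of x² and y² are A = 95, C = 73.
A and C have the same sign but A ≠ C ⇒ ellipse.

ellipse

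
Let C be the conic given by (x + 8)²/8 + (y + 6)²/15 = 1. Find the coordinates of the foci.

Center (-8, -6). The larger denominator 15 sits under the y-term, so the major axis is vertical; a² = 15, b² = 8.
c² = a² - b² = 15 - 8 = 7, so c = √7.
Foci lie on the vertical axis through the center: (h, k ± c).

(-8, -6 - √7) and (-8, -6 + √7)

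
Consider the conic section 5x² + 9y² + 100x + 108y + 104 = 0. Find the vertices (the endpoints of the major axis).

(-22, -6) and (2, -6)

Collect terms: 5(x² + 20x) + 9(y² + 12y) = -104
5(x + 10)² + 9(y + 6)² = -104 + 500 + 324 = 720
Dividing both sides by 720: (x + 10)²/144 + (y + 6)²/80 = 1
Ellipse, center (-10, -6), major axis horizontal; a² = 144, b² = 80.
a = 12. Vertices at (h ± a, k).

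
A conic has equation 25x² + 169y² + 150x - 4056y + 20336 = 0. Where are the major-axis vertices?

Group: 25(x² + 6x) + 169(y² - 24y) = -20336
25(x + 3)² + 169(y - 12)² = -20336 + 225 + 24336 = 4225
Divide by 4225: (x + 3)²/169 + (y - 12)²/25 = 1
Ellipse, center (-3, 12), major axis horizontal; a² = 169, b² = 25.
a = 13. Vertices at (h ± a, k).

(-16, 12) and (10, 12)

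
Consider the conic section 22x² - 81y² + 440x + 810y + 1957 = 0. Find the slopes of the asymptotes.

√22/9 and -√22/9

Group: 22(x² + 20x) -81(y² - 10y) = -1957
Complete the square in x and y: 22(x + 10)² -81(y - 5)² = -1957 + 2200 - 2025 = -1782
Divide by -1782: (y - 5)²/22 - (x + 10)²/81 = 1
Hyperbola, center (-10, 5), transverse axis vertical; a² = 22, b² = 81.
For a vertical hyperbola the asymptotes have slope ±a/b.
Here that is ±√22/9.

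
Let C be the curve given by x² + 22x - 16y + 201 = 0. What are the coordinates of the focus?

(-11, 9)

Only x is squared. Complete the square in x: (x + 11)² = 16(y - 5).
Vertex (-11, 5); 4p = 16 so p = 4. Opens up.
Focus is p units from the vertex along the axis: (h, k + p).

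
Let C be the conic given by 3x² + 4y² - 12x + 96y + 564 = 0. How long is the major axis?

3(x² - 4x) + 4(y² + 24y) = -564
Complete the square: 3(x - 2)² + 4(y + 12)² = -564 + 12 + 576 = 24
Divide by 24: (x - 2)²/8 + (y + 12)²/6 = 1
Ellipse, center (2, -12), major axis horizontal; a² = 8, b² = 6.
a² = 8 so a = 2√2; the major axis has length 2a = 4√2.

4√2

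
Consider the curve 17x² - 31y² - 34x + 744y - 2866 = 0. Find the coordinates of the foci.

(1, 0) and (1, 24)

Group: 17(x² - 2x) -31(y² - 24y) = 2866
Complete the square in x and y: 17(x - 1)² -31(y - 12)² = 2866 + 17 - 4464 = -1581
Divide by -1581: (y - 12)²/51 - (x - 1)²/93 = 1
Hyperbola, center (1, 12), transverse axis vertical; a² = 51, b² = 93.
c² = a² + b² = 51 + 93 = 144, so c = 12.
Foci lie on the vertical axis through the center: (h, k ± c).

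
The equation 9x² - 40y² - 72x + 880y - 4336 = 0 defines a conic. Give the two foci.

(4, 4) and (4, 18)

Group: 9(x² - 8x) -40(y² - 22y) = 4336
9(x - 4)² -40(y - 11)² = 4336 + 144 - 4840 = -360
Divide by -360: (y - 11)²/9 - (x - 4)²/40 = 1
Hyperbola, center (4, 11), transverse axis vertical; a² = 9, b² = 40.
c² = a² + b² = 9 + 40 = 49, so c = 7.
Foci lie on the vertical axis through the center: (h, k ± c).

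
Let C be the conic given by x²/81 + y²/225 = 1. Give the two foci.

(0, -12) and (0, 12)

Center (0, 0). The larger denominator 225 sits under the y-term, so the major axis is vertical; a² = 225, b² = 81.
c² = a² - b² = 225 - 81 = 144, so c = 12.
Foci lie on the vertical axis through the center: (h, k ± c).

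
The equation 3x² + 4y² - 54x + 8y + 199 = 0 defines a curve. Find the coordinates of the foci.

Group the x- and y-terms: 3(x² - 18x) + 4(y² + 2y) = -199
Complete the square in x and y: 3(x - 9)² + 4(y + 1)² = -199 + 243 + 4 = 48
Divide by 48: (x - 9)²/16 + (y + 1)²/12 = 1
Ellipse, center (9, -1), major axis horizontal; a² = 16, b² = 12.
c² = a² - b² = 16 - 12 = 4, so c = 2.
Foci lie on the horizontal axis through the center: (h ± c, k).

(7, -1) and (11, -1)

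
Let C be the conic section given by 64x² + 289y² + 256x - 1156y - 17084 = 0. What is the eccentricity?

Rearranging, 64(x² + 4x) + 289(y² - 4y) = 17084.
64(x + 2)² + 289(y - 2)² = 17084 + 256 + 1156 = 18496
Divide by 18496: (x + 2)²/289 + (y - 2)²/64 = 1
Ellipse, center (-2, 2), major axis horizontal; a² = 289, b² = 64.
c² = a² - b² = 225, so c = 15.
e = c/a = 15/17.

e = 15/17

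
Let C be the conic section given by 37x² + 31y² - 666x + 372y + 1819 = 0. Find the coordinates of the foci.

(9, -6 - 2√3) and (9, -6 + 2√3)

Collect terms: 37(x² - 18x) + 31(y² + 12y) = -1819
37(x - 9)² + 31(y + 6)² = -1819 + 2997 + 1116 = 2294
Divide through by 2294 to get (x - 9)²/62 + (y + 6)²/74 = 1.
Ellipse, center (9, -6), major axis vertical; a² = 74, b² = 62.
c² = a² - b² = 74 - 62 = 12, so c = 2√3.
Foci lie on the vertical axis through the center: (h, k ± c).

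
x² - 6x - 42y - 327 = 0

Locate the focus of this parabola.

(3, 5/2)

Only x is squared. Complete the square in x: (x - 3)² = 42(y + 8).
Vertex (3, -8); 4p = 42 so p = 21/2. Opens up.
Focus is p units from the vertex along the axis: (h, k + p).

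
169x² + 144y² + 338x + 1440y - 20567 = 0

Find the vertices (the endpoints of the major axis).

(-1, -18) and (-1, 8)

Collect terms: 169(x² + 2x) + 144(y² + 10y) = 20567
169(x + 1)² + 144(y + 5)² = 20567 + 169 + 3600 = 24336
Divide through by 24336 to get (x + 1)²/144 + (y + 5)²/169 = 1.
Ellipse, center (-1, -5), major axis vertical; a² = 169, b² = 144.
a = 13. Vertices at (h, k ± a).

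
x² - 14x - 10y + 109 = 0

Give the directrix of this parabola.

Only x is squared. Complete the square in x: (x - 7)² = 10(y - 6).
Vertex (7, 6); 4p = 10 so p = 5/2. Opens up.
Directrix is the horizontal line y = k − p = 6 − (5/2) = 7/2.

y = 7/2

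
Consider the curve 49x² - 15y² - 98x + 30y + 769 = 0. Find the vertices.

(1, -6) and (1, 8)

49(x² - 2x) -15(y² - 2y) = -769
49(x - 1)² -15(y - 1)² = -769 + 49 - 15 = -735
Dividing both sides by -735: (y - 1)²/49 - (x - 1)²/15 = 1
Hyperbola, center (1, 1), transverse axis vertical; a² = 49, b² = 15.
a = 7. Vertices at (h, k ± a).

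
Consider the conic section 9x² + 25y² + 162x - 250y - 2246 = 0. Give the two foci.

Group the x- and y-terms: 9(x² + 18x) + 25(y² - 10y) = 2246
Complete the square: 9(x + 9)² + 25(y - 5)² = 2246 + 729 + 625 = 3600
Dividing both sides by 3600: (x + 9)²/400 + (y - 5)²/144 = 1
Ellipse, center (-9, 5), major axis horizontal; a² = 400, b² = 144.
c² = a² - b² = 400 - 144 = 256, so c = 16.
Foci lie on the horizontal axis through the center: (h ± c, k).

(-25, 5) and (7, 5)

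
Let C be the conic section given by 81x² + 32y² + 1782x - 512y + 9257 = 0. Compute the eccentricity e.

e = 7/9

Group the x- and y-terms: 81(x² + 22x) + 32(y² - 16y) = -9257
Complete the square: 81(x + 11)² + 32(y - 8)² = -9257 + 9801 + 2048 = 2592
Dividing both sides by 2592: (x + 11)²/32 + (y - 8)²/81 = 1
Ellipse, center (-11, 8), major axis vertical; a² = 81, b² = 32.
c² = a² - b² = 49, so c = 7.
e = c/a = 7/9.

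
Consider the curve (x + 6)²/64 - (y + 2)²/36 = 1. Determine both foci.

(-16, -2) and (4, -2)

Center (-6, -2). The positive term is the x-term, so the transverse axis is horizontal; a² = 64, b² = 36.
c² = a² + b² = 64 + 36 = 100, so c = 10.
Foci lie on the horizontal axis through the center: (h ± c, k).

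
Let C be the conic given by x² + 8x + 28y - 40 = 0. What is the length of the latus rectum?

Only x is squared. Complete the square in x: (x + 4)² = -28(y - 2).
Vertex (-4, 2); 4p = -28 so p = -7. Opens down.
Latus rectum length = |4p| = 28.

28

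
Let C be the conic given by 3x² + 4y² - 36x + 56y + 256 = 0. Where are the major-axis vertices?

Group the x- and y-terms: 3(x² - 12x) + 4(y² + 14y) = -256
Complete the square in x and y: 3(x - 6)² + 4(y + 7)² = -256 + 108 + 196 = 48
Divide by 48: (x - 6)²/16 + (y + 7)²/12 = 1
Ellipse, center (6, -7), major axis horizontal; a² = 16, b² = 12.
a = 4. Vertices at (h ± a, k).

(2, -7) and (10, -7)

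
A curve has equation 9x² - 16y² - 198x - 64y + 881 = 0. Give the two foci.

Group the x- and y-terms: 9(x² - 22x) -16(y² + 4y) = -881
Completing the square gives 9(x - 11)² -16(y + 2)² = -881 + 1089 - 64 = 144.
Divide through by 144 to get (x - 11)²/16 - (y + 2)²/9 = 1.
Hyperbola, center (11, -2), transverse axis horizontal; a² = 16, b² = 9.
c² = a² + b² = 16 + 9 = 25, so c = 5.
Foci lie on the horizontal axis through the center: (h ± c, k).

(6, -2) and (16, -2)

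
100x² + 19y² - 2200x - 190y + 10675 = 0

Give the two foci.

(11, -4) and (11, 14)

Group: 100(x² - 22x) + 19(y² - 10y) = -10675
Complete the square: 100(x - 11)² + 19(y - 5)² = -10675 + 12100 + 475 = 1900
Divide by 1900: (x - 11)²/19 + (y - 5)²/100 = 1
Ellipse, center (11, 5), major axis vertical; a² = 100, b² = 19.
c² = a² - b² = 100 - 19 = 81, so c = 9.
Foci lie on the vertical axis through the center: (h, k ± c).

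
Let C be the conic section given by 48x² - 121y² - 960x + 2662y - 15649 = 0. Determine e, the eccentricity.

e = 13/11

48(x² - 20x) -121(y² - 22y) = 15649
Completing the square gives 48(x - 10)² -121(y - 11)² = 15649 + 4800 - 14641 = 5808.
Divide by 5808: (x - 10)²/121 - (y - 11)²/48 = 1
Hyperbola, center (10, 11), transverse axis horizontal; a² = 121, b² = 48.
c² = a² + b² = 169, so c = 13.
e = c/a = 13/11.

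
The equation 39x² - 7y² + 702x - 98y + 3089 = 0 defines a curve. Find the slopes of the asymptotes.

Group the x- and y-terms: 39(x² + 18x) -7(y² + 14y) = -3089
Complete the square: 39(x + 9)² -7(y + 7)² = -3089 + 3159 - 343 = -273
Dividing both sides by -273: (y + 7)²/39 - (x + 9)²/7 = 1
Hyperbola, center (-9, -7), transverse axis vertical; a² = 39, b² = 7.
For a vertical hyperbola the asymptotes have slope ±a/b.
Here that is ±√39/√7 = ±√273/7.

√273/7 and -√273/7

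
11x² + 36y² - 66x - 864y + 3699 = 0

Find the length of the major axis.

24

Rearranging, 11(x² - 6x) + 36(y² - 24y) = -3699.
Complete the square: 11(x - 3)² + 36(y - 12)² = -3699 + 99 + 5184 = 1584
Dividing both sides by 1584: (x - 3)²/144 + (y - 12)²/44 = 1
Ellipse, center (3, 12), major axis horizontal; a² = 144, b² = 44.
a² = 144 so a = 12; the major axis has length 2a = 24.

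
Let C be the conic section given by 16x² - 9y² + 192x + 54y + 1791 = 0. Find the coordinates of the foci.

(-6, -12) and (-6, 18)

Collect terms: 16(x² + 12x) -9(y² - 6y) = -1791
16(x + 6)² -9(y - 3)² = -1791 + 576 - 81 = -1296
Divide by -1296: (y - 3)²/144 - (x + 6)²/81 = 1
Hyperbola, center (-6, 3), transverse axis vertical; a² = 144, b² = 81.
c² = a² + b² = 144 + 81 = 225, so c = 15.
Foci lie on the vertical axis through the center: (h, k ± c).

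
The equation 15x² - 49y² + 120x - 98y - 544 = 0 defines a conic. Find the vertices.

Group the x- and y-terms: 15(x² + 8x) -49(y² + 2y) = 544
15(x + 4)² -49(y + 1)² = 544 + 240 - 49 = 735
Divide through by 735 to get (x + 4)²/49 - (y + 1)²/15 = 1.
Hyperbola, center (-4, -1), transverse axis horizontal; a² = 49, b² = 15.
a = 7. Vertices at (h ± a, k).

(-11, -1) and (3, -1)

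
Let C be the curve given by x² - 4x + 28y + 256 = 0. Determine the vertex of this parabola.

Only x is squared. Complete the square in x: (x - 2)² = -28(y + 9).
Vertex (2, -9); 4p = -28 so p = -7. Opens down.

(2, -9)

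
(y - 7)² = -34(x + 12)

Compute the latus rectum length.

Vertex (-12, 7); 4p = -34 so p = -17/2. Opens left.
Latus rectum length = |4p| = 34.

34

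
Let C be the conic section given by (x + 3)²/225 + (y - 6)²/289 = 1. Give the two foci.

(-3, -2) and (-3, 14)

Center (-3, 6). The larger denominator 289 sits under the y-term, so the major axis is vertical; a² = 289, b² = 225.
c² = a² - b² = 289 - 225 = 64, so c = 8.
Foci lie on the vertical axis through the center: (h, k ± c).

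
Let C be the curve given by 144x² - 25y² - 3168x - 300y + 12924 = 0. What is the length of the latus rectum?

288/5

Group the x- and y-terms: 144(x² - 22x) -25(y² + 12y) = -12924
Completing the square gives 144(x - 11)² -25(y + 6)² = -12924 + 17424 - 900 = 3600.
Dividing both sides by 3600: (x - 11)²/25 - (y + 6)²/144 = 1
Hyperbola, center (11, -6), transverse axis horizontal; a² = 25, b² = 144.
Latus rectum length = 2b²/a = 2·144/5 = 288/5.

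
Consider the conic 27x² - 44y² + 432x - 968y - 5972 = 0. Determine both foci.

(-8 - √142, -11) and (-8 + √142, -11)

Collect terms: 27(x² + 16x) -44(y² + 22y) = 5972
Complete the square: 27(x + 8)² -44(y + 11)² = 5972 + 1728 - 5324 = 2376
Dividing both sides by 2376: (x + 8)²/88 - (y + 11)²/54 = 1
Hyperbola, center (-8, -11), transverse axis horizontal; a² = 88, b² = 54.
c² = a² + b² = 88 + 54 = 142, so c = √142.
Foci lie on the horizontal axis through the center: (h ± c, k).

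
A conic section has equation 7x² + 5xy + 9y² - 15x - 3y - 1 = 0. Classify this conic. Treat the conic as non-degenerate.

ellipse

A = 7, B = 5, C = 9.
Discriminant B² − 4AC = 5² − 4·7·9 = -227.
B² − 4AC < 0 ⇒ ellipse.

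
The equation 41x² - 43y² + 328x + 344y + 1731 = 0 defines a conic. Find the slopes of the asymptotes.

Collect terms: 41(x² + 8x) -43(y² - 8y) = -1731
Complete the square: 41(x + 4)² -43(y - 4)² = -1731 + 656 - 688 = -1763
Dividing both sides by -1763: (y - 4)²/41 - (x + 4)²/43 = 1
Hyperbola, center (-4, 4), transverse axis vertical; a² = 41, b² = 43.
For a vertical hyperbola the asymptotes have slope ±a/b.
Here that is ±√41/√43 = ±√1763/43.

√1763/43 and -√1763/43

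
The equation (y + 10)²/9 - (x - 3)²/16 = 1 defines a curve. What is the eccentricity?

e = 5/3

Center (3, -10). The positive term is the y-term, so the transverse axis is vertical; a² = 9, b² = 16.
c² = a² + b² = 25, so c = 5.
e = c/a = 5/3.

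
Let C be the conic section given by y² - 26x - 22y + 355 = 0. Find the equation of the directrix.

Only y is squared. Complete the square in y: (y - 11)² = 26(x - 9).
Vertex (9, 11); 4p = 26 so p = 13/2. Opens right.
Directrix is the vertical line x = h − p = 9 − (13/2) = 5/2.

x = 5/2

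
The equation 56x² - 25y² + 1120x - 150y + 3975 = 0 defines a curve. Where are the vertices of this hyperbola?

Group the x- and y-terms: 56(x² + 20x) -25(y² + 6y) = -3975
56(x + 10)² -25(y + 3)² = -3975 + 5600 - 225 = 1400
Dividing both sides by 1400: (x + 10)²/25 - (y + 3)²/56 = 1
Hyperbola, center (-10, -3), transverse axis horizontal; a² = 25, b² = 56.
a = 5. Vertices at (h ± a, k).

(-15, -3) and (-5, -3)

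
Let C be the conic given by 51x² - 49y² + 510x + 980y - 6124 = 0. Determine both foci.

(-15, 10) and (5, 10)

Group the x- and y-terms: 51(x² + 10x) -49(y² - 20y) = 6124
Completing the square gives 51(x + 5)² -49(y - 10)² = 6124 + 1275 - 4900 = 2499.
Dividing both sides by 2499: (x + 5)²/49 - (y - 10)²/51 = 1
Hyperbola, center (-5, 10), transverse axis horizontal; a² = 49, b² = 51.
c² = a² + b² = 49 + 51 = 100, so c = 10.
Foci lie on the horizontal axis through the center: (h ± c, k).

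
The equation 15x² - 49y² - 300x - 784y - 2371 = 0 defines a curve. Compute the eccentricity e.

e = 8/7

Group: 15(x² - 20x) -49(y² + 16y) = 2371
Complete the square in x and y: 15(x - 10)² -49(y + 8)² = 2371 + 1500 - 3136 = 735
Dividing both sides by 735: (x - 10)²/49 - (y + 8)²/15 = 1
Hyperbola, center (10, -8), transverse axis horizontal; a² = 49, b² = 15.
c² = a² + b² = 64, so c = 8.
e = c/a = 8/7.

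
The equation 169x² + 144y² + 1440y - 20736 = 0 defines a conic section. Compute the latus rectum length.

169x² + 144(y² + 10y) = 20736
169x² + 144(y + 5)² = 20736 + 0 + 3600 = 24336
Divide by 24336: x²/144 + (y + 5)²/169 = 1
Ellipse, center (0, -5), major axis vertical; a² = 169, b² = 144.
Latus rectum length = 2b²/a = 2·144/13 = 288/13.

288/13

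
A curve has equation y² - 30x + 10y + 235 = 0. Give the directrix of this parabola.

x = -1/2

Only y is squared. Complete the square in y: (y + 5)² = 30(x - 7).
Vertex (7, -5); 4p = 30 so p = 15/2. Opens right.
Directrix is the vertical line x = h − p = 7 − (15/2) = -1/2.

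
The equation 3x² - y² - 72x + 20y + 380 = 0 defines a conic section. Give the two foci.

Group: 3(x² - 24x) -(y² - 20y) = -380
Completing the square gives 3(x - 12)² -(y - 10)² = -380 + 432 - 100 = -48.
Divide by -48: (y - 10)²/48 - (x - 12)²/16 = 1
Hyperbola, center (12, 10), transverse axis vertical; a² = 48, b² = 16.
c² = a² + b² = 48 + 16 = 64, so c = 8.
Foci lie on the vertical axis through the center: (h, k ± c).

(12, 2) and (12, 18)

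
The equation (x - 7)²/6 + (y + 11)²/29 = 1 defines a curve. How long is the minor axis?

2√6

Center (7, -11). The larger denominator 29 sits under the y-term, so the major axis is vertical; a² = 29, b² = 6.
b² = 6 so b = √6; the minor axis has length 2b = 2√6.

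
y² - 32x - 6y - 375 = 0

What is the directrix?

Only y is squared. Complete the square in y: (y - 3)² = 32(x + 12).
Vertex (-12, 3); 4p = 32 so p = 8. Opens right.
Directrix is the vertical line x = h − p = -12 − (8) = -20.

x = -20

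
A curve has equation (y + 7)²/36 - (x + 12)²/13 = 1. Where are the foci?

(-12, -14) and (-12, 0)

Center (-12, -7). The positive term is the y-term, so the transverse axis is vertical; a² = 36, b² = 13.
c² = a² + b² = 36 + 13 = 49, so c = 7.
Foci lie on the vertical axis through the center: (h, k ± c).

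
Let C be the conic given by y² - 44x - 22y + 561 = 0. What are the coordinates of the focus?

(21, 11)

Only y is squared. Complete the square in y: (y - 11)² = 44(x - 10).
Vertex (10, 11); 4p = 44 so p = 11. Opens right.
Focus is p units from the vertex along the axis: (h + p, k).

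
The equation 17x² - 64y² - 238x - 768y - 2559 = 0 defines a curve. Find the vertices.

(-1, -6) and (15, -6)

Rearranging, 17(x² - 14x) -64(y² + 12y) = 2559.
Completing the square gives 17(x - 7)² -64(y + 6)² = 2559 + 833 - 2304 = 1088.
Dividing both sides by 1088: (x - 7)²/64 - (y + 6)²/17 = 1
Hyperbola, center (7, -6), transverse axis horizontal; a² = 64, b² = 17.
a = 8. Vertices at (h ± a, k).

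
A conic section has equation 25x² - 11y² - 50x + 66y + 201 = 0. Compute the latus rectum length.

22/5

Group: 25(x² - 2x) -11(y² - 6y) = -201
25(x - 1)² -11(y - 3)² = -201 + 25 - 99 = -275
Dividing both sides by -275: (y - 3)²/25 - (x - 1)²/11 = 1
Hyperbola, center (1, 3), transverse axis vertical; a² = 25, b² = 11.
Latus rectum length = 2b²/a = 2·11/5 = 22/5.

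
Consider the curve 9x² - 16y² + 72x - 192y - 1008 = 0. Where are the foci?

(-14, -6) and (6, -6)

Group: 9(x² + 8x) -16(y² + 12y) = 1008
Complete the square: 9(x + 4)² -16(y + 6)² = 1008 + 144 - 576 = 576
Divide through by 576 to get (x + 4)²/64 - (y + 6)²/36 = 1.
Hyperbola, center (-4, -6), transverse axis horizontal; a² = 64, b² = 36.
c² = a² + b² = 64 + 36 = 100, so c = 10.
Foci lie on the horizontal axis through the center: (h ± c, k).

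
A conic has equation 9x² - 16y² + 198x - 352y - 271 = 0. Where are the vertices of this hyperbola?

(-11, -17) and (-11, -5)

Rearranging, 9(x² + 22x) -16(y² + 22y) = 271.
9(x + 11)² -16(y + 11)² = 271 + 1089 - 1936 = -576
Divide by -576: (y + 11)²/36 - (x + 11)²/64 = 1
Hyperbola, center (-11, -11), transverse axis vertical; a² = 36, b² = 64.
a = 6. Vertices at (h, k ± a).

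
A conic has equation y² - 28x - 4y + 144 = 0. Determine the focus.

(12, 2)

Only y is squared. Complete the square in y: (y - 2)² = 28(x - 5).
Vertex (5, 2); 4p = 28 so p = 7. Opens right.
Focus is p units from the vertex along the axis: (h + p, k).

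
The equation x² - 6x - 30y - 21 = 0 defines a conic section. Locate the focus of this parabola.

Only x is squared. Complete the square in x: (x - 3)² = 30(y + 1).
Vertex (3, -1); 4p = 30 so p = 15/2. Opens up.
Focus is p units from the vertex along the axis: (h, k + p).

(3, 13/2)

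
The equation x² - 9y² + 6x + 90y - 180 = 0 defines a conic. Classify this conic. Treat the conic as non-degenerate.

hyperbola

No xy term. Coefficients of x² and y² are A = 1, C = -9.
A and C have opposite signs ⇒ hyperbola.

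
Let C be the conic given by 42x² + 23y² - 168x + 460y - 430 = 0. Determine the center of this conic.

Group the x- and y-terms: 42(x² - 4x) + 23(y² + 20y) = 430
Complete the square: 42(x - 2)² + 23(y + 10)² = 430 + 168 + 2300 = 2898
Divide by 2898: (x - 2)²/69 + (y + 10)²/126 = 1
Ellipse with center (2, -10).

(2, -10)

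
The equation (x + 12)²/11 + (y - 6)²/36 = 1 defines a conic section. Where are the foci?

(-12, 1) and (-12, 11)

Center (-12, 6). The larger denominator 36 sits under the y-term, so the major axis is vertical; a² = 36, b² = 11.
c² = a² - b² = 36 - 11 = 25, so c = 5.
Foci lie on the vertical axis through the center: (h, k ± c).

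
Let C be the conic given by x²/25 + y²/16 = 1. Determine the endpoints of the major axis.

Center (0, 0). The larger denominator 25 sits under the x-term, so the major axis is horizontal; a² = 25, b² = 16.
a = 5. Vertices at (h ± a, k).

(-5, 0) and (5, 0)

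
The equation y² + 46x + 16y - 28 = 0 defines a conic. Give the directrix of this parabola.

x = 27/2

Only y is squared. Complete the square in y: (y + 8)² = -46(x - 2).
Vertex (2, -8); 4p = -46 so p = -23/2. Opens left.
Directrix is the vertical line x = h − p = 2 − (-23/2) = 27/2.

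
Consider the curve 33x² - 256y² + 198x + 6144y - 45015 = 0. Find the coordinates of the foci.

(-20, 12) and (14, 12)

Collect terms: 33(x² + 6x) -256(y² - 24y) = 45015
Complete the square: 33(x + 3)² -256(y - 12)² = 45015 + 297 - 36864 = 8448
Divide by 8448: (x + 3)²/256 - (y - 12)²/33 = 1
Hyperbola, center (-3, 12), transverse axis horizontal; a² = 256, b² = 33.
c² = a² + b² = 256 + 33 = 289, so c = 17.
Foci lie on the horizontal axis through the center: (h ± c, k).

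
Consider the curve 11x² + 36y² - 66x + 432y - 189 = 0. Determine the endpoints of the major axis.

Rearranging, 11(x² - 6x) + 36(y² + 12y) = 189.
Complete the square: 11(x - 3)² + 36(y + 6)² = 189 + 99 + 1296 = 1584
Divide through by 1584 to get (x - 3)²/144 + (y + 6)²/44 = 1.
Ellipse, center (3, -6), major axis horizontal; a² = 144, b² = 44.
a = 12. Vertices at (h ± a, k).

(-9, -6) and (15, -6)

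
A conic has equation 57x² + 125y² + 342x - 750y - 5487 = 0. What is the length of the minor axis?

Rearranging, 57(x² + 6x) + 125(y² - 6y) = 5487.
Completing the square gives 57(x + 3)² + 125(y - 3)² = 5487 + 513 + 1125 = 7125.
Divide by 7125: (x + 3)²/125 + (y - 3)²/57 = 1
Ellipse, center (-3, 3), major axis horizontal; a² = 125, b² = 57.
b² = 57 so b = √57; the minor axis has length 2b = 2√57.

2√57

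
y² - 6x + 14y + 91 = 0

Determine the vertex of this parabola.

(7, -7)

Only y is squared. Complete the square in y: (y + 7)² = 6(x - 7).
Vertex (7, -7); 4p = 6 so p = 3/2. Opens right.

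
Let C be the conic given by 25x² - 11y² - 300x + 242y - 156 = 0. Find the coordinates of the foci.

Group the x- and y-terms: 25(x² - 12x) -11(y² - 22y) = 156
Completing the square gives 25(x - 6)² -11(y - 11)² = 156 + 900 - 1331 = -275.
Dividing both sides by -275: (y - 11)²/25 - (x - 6)²/11 = 1
Hyperbola, center (6, 11), transverse axis vertical; a² = 25, b² = 11.
c² = a² + b² = 25 + 11 = 36, so c = 6.
Foci lie on the vertical axis through the center: (h, k ± c).

(6, 5) and (6, 17)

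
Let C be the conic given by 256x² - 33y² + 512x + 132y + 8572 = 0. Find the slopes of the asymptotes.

Rearranging, 256(x² + 2x) -33(y² - 4y) = -8572.
Complete the square in x and y: 256(x + 1)² -33(y - 2)² = -8572 + 256 - 132 = -8448
Divide through by -8448 to get (y - 2)²/256 - (x + 1)²/33 = 1.
Hyperbola, center (-1, 2), transverse axis vertical; a² = 256, b² = 33.
For a vertical hyperbola the asymptotes have slope ±a/b.
Here that is ±16/√33 = ±16√33/33.

16√33/33 and -16√33/33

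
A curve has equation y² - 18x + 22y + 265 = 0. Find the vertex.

(8, -11)

Only y is squared. Complete the square in y: (y + 11)² = 18(x - 8).
Vertex (8, -11); 4p = 18 so p = 9/2. Opens right.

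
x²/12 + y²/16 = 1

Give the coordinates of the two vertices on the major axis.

Center (0, 0). The larger denominator 16 sits under the y-term, so the major axis is vertical; a² = 16, b² = 12.
a = 4. Vertices at (h, k ± a).

(0, -4) and (0, 4)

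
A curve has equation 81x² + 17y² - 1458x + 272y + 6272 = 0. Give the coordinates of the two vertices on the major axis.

(9, -17) and (9, 1)

Collect terms: 81(x² - 18x) + 17(y² + 16y) = -6272
Complete the square: 81(x - 9)² + 17(y + 8)² = -6272 + 6561 + 1088 = 1377
Divide by 1377: (x - 9)²/17 + (y + 8)²/81 = 1
Ellipse, center (9, -8), major axis vertical; a² = 81, b² = 17.
a = 9. Vertices at (h, k ± a).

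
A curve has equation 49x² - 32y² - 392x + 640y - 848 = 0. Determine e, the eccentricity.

e = 9/7

Collect terms: 49(x² - 8x) -32(y² - 20y) = 848
Complete the square: 49(x - 4)² -32(y - 10)² = 848 + 784 - 3200 = -1568
Divide through by -1568 to get (y - 10)²/49 - (x - 4)²/32 = 1.
Hyperbola, center (4, 10), transverse axis vertical; a² = 49, b² = 32.
c² = a² + b² = 81, so c = 9.
e = c/a = 9/7.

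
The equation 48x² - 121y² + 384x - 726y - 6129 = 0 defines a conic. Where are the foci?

Group: 48(x² + 8x) -121(y² + 6y) = 6129
48(x + 4)² -121(y + 3)² = 6129 + 768 - 1089 = 5808
Divide through by 5808 to get (x + 4)²/121 - (y + 3)²/48 = 1.
Hyperbola, center (-4, -3), transverse axis horizontal; a² = 121, b² = 48.
c² = a² + b² = 121 + 48 = 169, so c = 13.
Foci lie on the horizontal axis through the center: (h ± c, k).

(-17, -3) and (9, -3)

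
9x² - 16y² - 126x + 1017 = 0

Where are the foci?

Collect terms: 9(x² - 14x) -16y² = -1017
Complete the square: 9(x - 7)² -16y² = -1017 + 441 + 0 = -576
Divide by -576: y²/36 - (x - 7)²/64 = 1
Hyperbola, center (7, 0), transverse axis vertical; a² = 36, b² = 64.
c² = a² + b² = 36 + 64 = 100, so c = 10.
Foci lie on the vertical axis through the center: (h, k ± c).

(7, -10) and (7, 10)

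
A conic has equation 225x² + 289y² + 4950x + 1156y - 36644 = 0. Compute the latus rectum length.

Group the x- and y-terms: 225(x² + 22x) + 289(y² + 4y) = 36644
225(x + 11)² + 289(y + 2)² = 36644 + 27225 + 1156 = 65025
Dividing both sides by 65025: (x + 11)²/289 + (y + 2)²/225 = 1
Ellipse, center (-11, -2), major axis horizontal; a² = 289, b² = 225.
Latus rectum length = 2b²/a = 2·225/17 = 450/17.

450/17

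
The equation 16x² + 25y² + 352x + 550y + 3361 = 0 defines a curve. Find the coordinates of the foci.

16(x² + 22x) + 25(y² + 22y) = -3361
Complete the square in x and y: 16(x + 11)² + 25(y + 11)² = -3361 + 1936 + 3025 = 1600
Dividing both sides by 1600: (x + 11)²/100 + (y + 11)²/64 = 1
Ellipse, center (-11, -11), major axis horizontal; a² = 100, b² = 64.
c² = a² - b² = 100 - 64 = 36, so c = 6.
Foci lie on the horizontal axis through the center: (h ± c, k).

(-17, -11) and (-5, -11)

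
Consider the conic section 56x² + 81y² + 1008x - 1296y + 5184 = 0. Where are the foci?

Collect terms: 56(x² + 18x) + 81(y² - 16y) = -5184
Completing the square gives 56(x + 9)² + 81(y - 8)² = -5184 + 4536 + 5184 = 4536.
Divide by 4536: (x + 9)²/81 + (y - 8)²/56 = 1
Ellipse, center (-9, 8), major axis horizontal; a² = 81, b² = 56.
c² = a² - b² = 81 - 56 = 25, so c = 5.
Foci lie on the horizontal axis through the center: (h ± c, k).

(-14, 8) and (-4, 8)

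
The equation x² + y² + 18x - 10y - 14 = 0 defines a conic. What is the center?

Group the x- and y-terms: (x² + 18x) + (y² - 10y) = 14
Complete the square: (x + 9)² + (y - 5)² = 14 + 81 + 25 = 120
So (x + 9)² + (y - 5)² = 120.
Circle centered at (-9, 5) with r² = 120.

(-9, 5)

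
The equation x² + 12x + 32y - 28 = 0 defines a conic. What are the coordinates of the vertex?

Only x is squared. Complete the square in x: (x + 6)² = -32(y - 2).
Vertex (-6, 2); 4p = -32 so p = -8. Opens down.

(-6, 2)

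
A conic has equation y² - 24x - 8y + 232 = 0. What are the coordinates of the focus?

Only y is squared. Complete the square in y: (y - 4)² = 24(x - 9).
Vertex (9, 4); 4p = 24 so p = 6. Opens right.
Focus is p units from the vertex along the axis: (h + p, k).

(15, 4)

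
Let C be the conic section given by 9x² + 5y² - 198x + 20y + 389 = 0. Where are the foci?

9(x² - 22x) + 5(y² + 4y) = -389
Complete the square in x and y: 9(x - 11)² + 5(y + 2)² = -389 + 1089 + 20 = 720
Divide by 720: (x - 11)²/80 + (y + 2)²/144 = 1
Ellipse, center (11, -2), major axis vertical; a² = 144, b² = 80.
c² = a² - b² = 144 - 80 = 64, so c = 8.
Foci lie on the vertical axis through the center: (h, k ± c).

(11, -10) and (11, 6)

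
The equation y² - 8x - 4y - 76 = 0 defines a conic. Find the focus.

Only y is squared. Complete the square in y: (y - 2)² = 8(x + 10).
Vertex (-10, 2); 4p = 8 so p = 2. Opens right.
Focus is p units from the vertex along the axis: (h + p, k).

(-8, 2)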